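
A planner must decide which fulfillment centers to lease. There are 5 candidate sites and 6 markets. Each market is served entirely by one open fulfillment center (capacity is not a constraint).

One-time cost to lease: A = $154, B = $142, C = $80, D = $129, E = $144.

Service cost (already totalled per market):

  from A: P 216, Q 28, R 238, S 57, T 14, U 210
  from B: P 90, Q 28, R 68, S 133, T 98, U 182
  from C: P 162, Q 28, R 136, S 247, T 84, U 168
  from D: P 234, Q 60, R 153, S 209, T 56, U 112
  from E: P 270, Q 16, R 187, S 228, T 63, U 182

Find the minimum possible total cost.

For any fixed open set, each market goes to its cheapest open site; total = fixed + service.
{A, B}: P→B 90, Q→A 28, R→B 68, S→A 57, T→A 14, U→B 182. Service 439; fixed 296; total 735.
{B}: P→B 90, Q→B 28, R→B 68, S→B 133, T→B 98, U→B 182. Service 599; fixed 142; total 741.
{B, D}: P→B 90, Q→B 28, R→B 68, S→B 133, T→D 56, U→D 112. Service 487; fixed 271; total 758.
{A, B, C, D, E}: service 357 + fixed 649 = 1006
No other subset beats 735.

Minimum total cost: 735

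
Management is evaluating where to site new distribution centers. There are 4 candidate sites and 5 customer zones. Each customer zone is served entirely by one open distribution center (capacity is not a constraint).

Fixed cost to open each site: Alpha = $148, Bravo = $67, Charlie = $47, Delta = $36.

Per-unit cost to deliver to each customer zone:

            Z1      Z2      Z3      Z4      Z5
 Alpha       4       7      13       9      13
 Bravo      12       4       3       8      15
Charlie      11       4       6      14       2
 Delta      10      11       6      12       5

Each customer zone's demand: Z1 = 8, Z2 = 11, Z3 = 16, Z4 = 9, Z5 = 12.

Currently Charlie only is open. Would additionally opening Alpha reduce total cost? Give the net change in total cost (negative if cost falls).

Current service cost with {Charlie}: 378.
Adding Alpha: each customer zone re-picks its cheapest; new service cost 277, saving 101.
Extra fixed cost: 148. Net change = 148 − 101 = 47.
(Totals: 425 → 472.)

No — net change +47 (cost rises by 47).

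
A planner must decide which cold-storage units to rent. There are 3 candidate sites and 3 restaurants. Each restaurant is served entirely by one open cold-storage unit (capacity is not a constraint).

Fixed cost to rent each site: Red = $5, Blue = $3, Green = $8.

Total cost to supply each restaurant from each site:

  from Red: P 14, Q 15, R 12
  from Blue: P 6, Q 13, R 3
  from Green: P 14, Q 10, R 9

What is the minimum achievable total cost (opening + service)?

Minimum total cost: 25

For any fixed open set, each restaurant goes to its cheapest open site; total = fixed + service.
{Blue}: P→Blue 6, Q→Blue 13, R→Blue 3. Service 22; fixed 3; total 25.
{Red, Blue}: service 22 + fixed 8 = 30
{Blue, Green}: service 19 + fixed 11 = 30
{Red, Blue, Green}: service 19 + fixed 16 = 35
No other subset beats 25.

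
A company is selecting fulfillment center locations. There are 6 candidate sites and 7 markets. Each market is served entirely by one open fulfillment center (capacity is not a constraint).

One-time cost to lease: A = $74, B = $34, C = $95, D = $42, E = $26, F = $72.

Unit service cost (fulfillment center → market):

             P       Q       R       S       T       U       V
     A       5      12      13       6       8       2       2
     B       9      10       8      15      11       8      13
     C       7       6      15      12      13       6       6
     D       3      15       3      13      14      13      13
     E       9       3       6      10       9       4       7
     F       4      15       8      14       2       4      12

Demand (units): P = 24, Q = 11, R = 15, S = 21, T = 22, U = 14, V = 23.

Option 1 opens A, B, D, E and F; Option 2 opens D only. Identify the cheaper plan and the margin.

Option 1 is cheaper by 744.

Option 1: {A, B, D, E, F}: P→D 3·24=72, Q→E 3·11=33, R→D 3·15=45, S→A 6·21=126, T→F 2·22=44, U→A 2·14=28, V→A 2·23=46. Service 394; fixed 248; total 642.
Option 2: {D}: P→D 3·24=72, Q→D 15·11=165, R→D 3·15=45, S→D 13·21=273, T→D 14·22=308, U→D 13·14=182, V→D 13·23=299. Service 1344; fixed 42; total 1386.
Difference: |642 − 1386| = 744.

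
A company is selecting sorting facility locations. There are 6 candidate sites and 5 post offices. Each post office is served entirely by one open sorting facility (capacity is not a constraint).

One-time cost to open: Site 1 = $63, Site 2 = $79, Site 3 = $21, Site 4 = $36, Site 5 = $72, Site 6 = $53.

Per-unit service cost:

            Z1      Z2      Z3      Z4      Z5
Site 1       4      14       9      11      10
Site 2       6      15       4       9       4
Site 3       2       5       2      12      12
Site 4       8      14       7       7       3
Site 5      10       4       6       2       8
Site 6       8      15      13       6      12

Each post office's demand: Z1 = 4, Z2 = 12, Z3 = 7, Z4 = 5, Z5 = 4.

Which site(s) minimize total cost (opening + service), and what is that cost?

For any fixed open set, each post office goes to its cheapest open site; total = fixed + service.
{Site 3, Site 4}: Z1→Site 3 2·4=8, Z2→Site 3 5·12=60, Z3→Site 3 2·7=14, Z4→Site 4 7·5=35, Z5→Site 4 3·4=12. Service 129; fixed 57; total 186.
{Site 3, Site 5}: service 112 + fixed 93 = 205
{Site 3}: service 190 + fixed 21 = 211
{Site 1, Site 2, Site 3, Site 4, Site 5, Site 6}: Z1→Site 3 2·4=8, Z2→Site 5 4·12=48, Z3→Site 3 2·7=14, Z4→Site 5 2·5=10, Z5→Site 4 3·4=12. Service 92; fixed 324; total 416.
No other subset beats 186.

Open Site 3 and Site 4; minimum total cost 186.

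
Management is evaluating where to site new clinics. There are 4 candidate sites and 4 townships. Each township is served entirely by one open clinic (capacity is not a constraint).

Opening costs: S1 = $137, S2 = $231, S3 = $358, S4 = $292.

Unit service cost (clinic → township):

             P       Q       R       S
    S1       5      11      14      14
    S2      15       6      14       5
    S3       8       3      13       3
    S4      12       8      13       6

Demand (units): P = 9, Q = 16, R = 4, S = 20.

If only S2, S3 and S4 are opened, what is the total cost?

Total cost: 1113

Each township is assigned to its cheapest site among the open ones.
{S2, S3, S4}: P→S3 8·9=72, Q→S3 3·16=48, R→S3 13·4=52, S→S3 3·20=60. Service 232; fixed 881; total 1113.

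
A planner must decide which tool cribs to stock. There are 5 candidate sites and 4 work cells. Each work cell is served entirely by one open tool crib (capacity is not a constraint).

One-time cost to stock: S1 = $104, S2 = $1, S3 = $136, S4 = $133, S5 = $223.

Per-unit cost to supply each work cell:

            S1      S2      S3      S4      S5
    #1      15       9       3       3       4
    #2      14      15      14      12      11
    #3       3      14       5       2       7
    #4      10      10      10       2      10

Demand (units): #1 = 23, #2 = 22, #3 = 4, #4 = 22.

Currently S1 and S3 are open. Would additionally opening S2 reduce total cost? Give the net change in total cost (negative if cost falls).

No — net change +1 (cost rises by 1).

Current service cost with {S1, S3}: 609.
Adding S2: each work cell re-picks its cheapest; new service cost 609, saving 0.
Extra fixed cost: 1. Net change = 1 − 0 = 1.
(Totals: 849 → 850.)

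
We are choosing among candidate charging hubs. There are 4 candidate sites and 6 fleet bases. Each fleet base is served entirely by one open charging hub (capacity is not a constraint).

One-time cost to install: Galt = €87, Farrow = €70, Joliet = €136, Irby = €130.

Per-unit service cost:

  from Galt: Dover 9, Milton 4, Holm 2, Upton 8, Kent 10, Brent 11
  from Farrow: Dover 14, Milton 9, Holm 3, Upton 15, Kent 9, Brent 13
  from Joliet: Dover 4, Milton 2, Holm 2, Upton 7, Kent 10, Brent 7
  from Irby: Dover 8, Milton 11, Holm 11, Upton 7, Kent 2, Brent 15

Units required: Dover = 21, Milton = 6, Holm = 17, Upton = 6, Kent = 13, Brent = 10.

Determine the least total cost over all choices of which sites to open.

Minimum total cost: 508

For any fixed open set, each fleet base goes to its cheapest open site; total = fixed + service.
{Joliet}: Dover→Joliet 4·21=84, Milton→Joliet 2·6=12, Holm→Joliet 2·17=34, Upton→Joliet 7·6=42, Kent→Joliet 10·13=130, Brent→Joliet 7·10=70. Service 372; fixed 136; total 508.
{Joliet, Irby}: service 268 + fixed 266 = 534
{Farrow, Joliet}: service 359 + fixed 206 = 565
{Galt, Farrow, Joliet, Irby}: service 268 + fixed 423 = 691
(All 15 nonempty subsets were checked; Joliet only is lowest.)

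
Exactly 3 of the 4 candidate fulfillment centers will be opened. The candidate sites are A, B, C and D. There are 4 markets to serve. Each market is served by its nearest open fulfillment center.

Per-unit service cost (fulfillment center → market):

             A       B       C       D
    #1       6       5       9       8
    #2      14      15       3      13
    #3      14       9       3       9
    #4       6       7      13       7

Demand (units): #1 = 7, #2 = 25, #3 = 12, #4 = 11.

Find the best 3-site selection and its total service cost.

Choose A, B and C; total service cost 212.

With exactly 3 open, each market uses its cheapest among the chosen.
{A, B, C}: #1→B 5·7=35, #2→C 3·25=75, #3→C 3·12=36, #4→A 6·11=66. Service cost 212.
{A, C, D}: service cost 219
{B, C, D}: service cost 223
Among all 4 size-3 choices, {A, B, C} is lowest.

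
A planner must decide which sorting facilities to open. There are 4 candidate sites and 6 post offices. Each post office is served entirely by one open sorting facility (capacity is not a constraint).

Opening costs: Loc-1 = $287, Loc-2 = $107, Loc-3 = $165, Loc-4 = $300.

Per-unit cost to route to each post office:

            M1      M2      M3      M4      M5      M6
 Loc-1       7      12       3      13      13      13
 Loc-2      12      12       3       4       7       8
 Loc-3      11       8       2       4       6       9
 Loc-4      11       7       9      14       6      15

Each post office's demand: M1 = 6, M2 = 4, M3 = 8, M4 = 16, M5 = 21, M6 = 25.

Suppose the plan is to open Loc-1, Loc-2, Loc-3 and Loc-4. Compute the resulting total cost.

Each post office is assigned to its cheapest site among the open ones.
{Loc-1, Loc-2, Loc-3, Loc-4}: M1→Loc-1 7·6=42, M2→Loc-4 7·4=28, M3→Loc-3 2·8=16, M4→Loc-2 4·16=64, M5→Loc-3 6·21=126, M6→Loc-2 8·25=200. Service 476; fixed 859; total 1335.

Total cost: 1335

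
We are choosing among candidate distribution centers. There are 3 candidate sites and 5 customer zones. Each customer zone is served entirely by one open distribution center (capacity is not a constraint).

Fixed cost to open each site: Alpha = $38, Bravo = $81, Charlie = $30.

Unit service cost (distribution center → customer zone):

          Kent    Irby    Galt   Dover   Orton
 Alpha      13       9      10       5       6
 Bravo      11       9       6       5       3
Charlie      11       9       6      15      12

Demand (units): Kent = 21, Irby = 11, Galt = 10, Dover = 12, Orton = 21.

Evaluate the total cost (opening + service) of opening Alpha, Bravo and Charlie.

Total cost: 662

Each customer zone is assigned to its cheapest site among the open ones.
{Alpha, Bravo, Charlie}: Kent→Bravo 11·21=231, Irby→Alpha 9·11=99, Galt→Bravo 6·10=60, Dover→Alpha 5·12=60, Orton→Bravo 3·21=63. Service 513; fixed 149; total 662.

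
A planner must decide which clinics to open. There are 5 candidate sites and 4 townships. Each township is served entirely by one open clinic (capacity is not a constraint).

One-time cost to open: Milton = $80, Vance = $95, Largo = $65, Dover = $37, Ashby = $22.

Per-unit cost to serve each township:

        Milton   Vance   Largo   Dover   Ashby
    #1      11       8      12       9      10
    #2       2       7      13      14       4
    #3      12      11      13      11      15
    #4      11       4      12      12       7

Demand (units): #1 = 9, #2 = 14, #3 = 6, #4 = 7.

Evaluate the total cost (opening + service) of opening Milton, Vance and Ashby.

Total cost: 391

Each township is assigned to its cheapest site among the open ones.
{Milton, Vance, Ashby}: #1→Vance 8·9=72, #2→Milton 2·14=28, #3→Vance 11·6=66, #4→Vance 4·7=28. Service 194; fixed 197; total 391.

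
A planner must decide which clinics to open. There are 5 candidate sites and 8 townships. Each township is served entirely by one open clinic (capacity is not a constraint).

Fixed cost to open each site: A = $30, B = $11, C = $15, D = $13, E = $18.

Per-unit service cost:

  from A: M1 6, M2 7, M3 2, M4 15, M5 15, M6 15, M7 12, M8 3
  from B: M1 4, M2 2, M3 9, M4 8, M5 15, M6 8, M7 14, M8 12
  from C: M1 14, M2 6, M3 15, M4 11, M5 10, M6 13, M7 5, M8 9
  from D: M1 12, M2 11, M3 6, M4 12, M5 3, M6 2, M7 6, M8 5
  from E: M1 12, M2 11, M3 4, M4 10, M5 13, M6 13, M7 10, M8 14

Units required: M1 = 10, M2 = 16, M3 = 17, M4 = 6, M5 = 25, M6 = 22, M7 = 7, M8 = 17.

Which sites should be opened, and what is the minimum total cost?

Open A, B and D; minimum total cost 420.

For any fixed open set, each township goes to its cheapest open site; total = fixed + service.
{A, B, D}: M1→B 4·10=40, M2→B 2·16=32, M3→A 2·17=34, M4→B 8·6=48, M5→D 3·25=75, M6→D 2·22=44, M7→D 6·7=42, M8→A 3·17=51. Service 366; fixed 54; total 420.
{A, B, C, D}: service 359 + fixed 69 = 428
{A, B, D, E}: service 366 + fixed 72 = 438
{A, B, C, D, E}: service 359 + fixed 87 = 446
No other subset beats 420.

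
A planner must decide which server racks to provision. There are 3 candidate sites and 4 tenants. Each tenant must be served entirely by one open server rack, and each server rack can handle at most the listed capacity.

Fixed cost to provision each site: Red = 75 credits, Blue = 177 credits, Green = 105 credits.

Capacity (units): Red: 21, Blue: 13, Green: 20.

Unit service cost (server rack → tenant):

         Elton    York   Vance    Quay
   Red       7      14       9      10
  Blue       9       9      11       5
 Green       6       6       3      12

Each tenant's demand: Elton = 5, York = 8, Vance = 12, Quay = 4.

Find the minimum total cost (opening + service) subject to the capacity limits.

Open {Red, Green}: Elton→Red 7·5=35, York→Green 6·8=48, Vance→Green 3·12=36, Quay→Red 10·4=40.
Loads: Red carries 9/21, Green carries 20/20. Service 159; fixed 180; total 339.
Next best feasible plan costs 398.

Minimum total cost: 339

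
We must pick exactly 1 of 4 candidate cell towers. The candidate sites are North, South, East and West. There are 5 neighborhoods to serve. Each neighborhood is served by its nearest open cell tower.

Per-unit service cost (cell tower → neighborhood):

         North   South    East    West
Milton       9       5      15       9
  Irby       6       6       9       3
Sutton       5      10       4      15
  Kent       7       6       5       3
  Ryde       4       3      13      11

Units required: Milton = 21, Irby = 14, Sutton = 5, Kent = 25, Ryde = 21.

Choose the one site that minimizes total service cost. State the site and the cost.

With exactly 1 open, each neighborhood uses its cheapest among the chosen.
{South}: Milton→South 5·21=105, Irby→South 6·14=84, Sutton→South 10·5=50, Kent→South 6·25=150, Ryde→South 3·21=63. Service cost 452.
{North}: service cost 557
{West}: service cost 612
Among all 4 size-1 choices, {South} is lowest.

Choose South only; total service cost 452.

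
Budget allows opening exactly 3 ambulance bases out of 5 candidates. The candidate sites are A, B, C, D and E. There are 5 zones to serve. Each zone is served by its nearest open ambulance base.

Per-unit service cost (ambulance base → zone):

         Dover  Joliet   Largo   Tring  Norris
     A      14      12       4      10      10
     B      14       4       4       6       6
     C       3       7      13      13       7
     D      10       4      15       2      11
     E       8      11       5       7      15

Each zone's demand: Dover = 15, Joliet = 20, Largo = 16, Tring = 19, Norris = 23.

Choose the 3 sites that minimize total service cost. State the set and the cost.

With exactly 3 open, each zone uses its cheapest among the chosen.
{B, C, D}: Dover→C 3·15=45, Joliet→B 4·20=80, Largo→B 4·16=64, Tring→D 2·19=38, Norris→B 6·23=138. Service cost 365.
{A, C, D}: service cost 388
{C, D, E}: service cost 404
Among all 10 size-3 choices, {B, C, D} is lowest.

Choose B, C and D; total service cost 365.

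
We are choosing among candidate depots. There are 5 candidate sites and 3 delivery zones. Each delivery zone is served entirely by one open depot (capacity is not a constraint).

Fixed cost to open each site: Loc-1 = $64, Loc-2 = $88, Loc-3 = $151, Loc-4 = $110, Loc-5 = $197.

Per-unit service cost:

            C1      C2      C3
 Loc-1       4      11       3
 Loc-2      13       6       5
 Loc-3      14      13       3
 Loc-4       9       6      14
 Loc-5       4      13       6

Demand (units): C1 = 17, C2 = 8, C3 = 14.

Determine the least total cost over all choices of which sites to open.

Minimum total cost: 262

For any fixed open set, each delivery zone goes to its cheapest open site; total = fixed + service.
{Loc-1}: C1→Loc-1 4·17=68, C2→Loc-1 11·8=88, C3→Loc-1 3·14=42. Service 198; fixed 64; total 262.
{Loc-1, Loc-2}: service 158 + fixed 152 = 310
{Loc-1, Loc-4}: service 158 + fixed 174 = 332
{Loc-1, Loc-2, Loc-3, Loc-4, Loc-5}: service 158 + fixed 610 = 768
No other subset beats 262.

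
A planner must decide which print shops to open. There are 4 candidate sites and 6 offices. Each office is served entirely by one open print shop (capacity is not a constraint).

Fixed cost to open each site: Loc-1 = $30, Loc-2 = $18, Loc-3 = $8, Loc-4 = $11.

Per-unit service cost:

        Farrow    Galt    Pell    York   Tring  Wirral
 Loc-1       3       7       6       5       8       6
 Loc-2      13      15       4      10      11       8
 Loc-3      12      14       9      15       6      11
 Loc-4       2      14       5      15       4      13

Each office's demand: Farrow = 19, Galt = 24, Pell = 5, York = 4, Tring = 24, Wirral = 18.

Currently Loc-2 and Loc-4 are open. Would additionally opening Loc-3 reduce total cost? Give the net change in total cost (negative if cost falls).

No — net change +8 (cost rises by 8).

Current service cost with {Loc-2, Loc-4}: 674.
Adding Loc-3: each office re-picks its cheapest; new service cost 674, saving 0.
Extra fixed cost: 8. Net change = 8 − 0 = 8.
(Totals: 703 → 711.)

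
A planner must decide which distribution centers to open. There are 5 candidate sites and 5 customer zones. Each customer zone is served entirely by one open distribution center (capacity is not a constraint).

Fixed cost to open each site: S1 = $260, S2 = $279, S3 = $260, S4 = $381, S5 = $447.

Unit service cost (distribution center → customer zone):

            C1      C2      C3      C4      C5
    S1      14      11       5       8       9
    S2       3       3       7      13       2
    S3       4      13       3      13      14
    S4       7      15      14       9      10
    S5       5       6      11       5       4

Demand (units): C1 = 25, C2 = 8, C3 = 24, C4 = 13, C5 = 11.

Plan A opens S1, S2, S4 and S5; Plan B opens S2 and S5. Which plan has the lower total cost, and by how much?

Plan A: {S1, S2, S4, S5}: C1→S2 3·25=75, C2→S2 3·8=24, C3→S1 5·24=120, C4→S5 5·13=65, C5→S2 2·11=22. Service 306; fixed 1367; total 1673.
Plan B: {S2, S5}: C1→S2 3·25=75, C2→S2 3·8=24, C3→S2 7·24=168, C4→S5 5·13=65, C5→S2 2·11=22. Service 354; fixed 726; total 1080.
Difference: |1673 − 1080| = 593.

Plan B is cheaper by 593.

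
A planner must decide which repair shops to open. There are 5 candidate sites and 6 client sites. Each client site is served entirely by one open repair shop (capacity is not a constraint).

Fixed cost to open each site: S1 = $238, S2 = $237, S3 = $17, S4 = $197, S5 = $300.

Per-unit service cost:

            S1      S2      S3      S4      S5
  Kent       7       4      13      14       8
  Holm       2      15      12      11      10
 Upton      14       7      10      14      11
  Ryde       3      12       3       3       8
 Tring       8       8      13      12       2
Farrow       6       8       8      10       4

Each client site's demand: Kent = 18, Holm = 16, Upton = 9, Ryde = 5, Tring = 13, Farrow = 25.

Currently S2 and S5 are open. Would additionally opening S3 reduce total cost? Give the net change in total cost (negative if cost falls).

Current service cost with {S2, S5}: 461.
Adding S3: each client site re-picks its cheapest; new service cost 436, saving 25.
Extra fixed cost: 17. Net change = 17 − 25 = -8.
(Totals: 998 → 990.)

Yes — net change −8 (cost falls by 8).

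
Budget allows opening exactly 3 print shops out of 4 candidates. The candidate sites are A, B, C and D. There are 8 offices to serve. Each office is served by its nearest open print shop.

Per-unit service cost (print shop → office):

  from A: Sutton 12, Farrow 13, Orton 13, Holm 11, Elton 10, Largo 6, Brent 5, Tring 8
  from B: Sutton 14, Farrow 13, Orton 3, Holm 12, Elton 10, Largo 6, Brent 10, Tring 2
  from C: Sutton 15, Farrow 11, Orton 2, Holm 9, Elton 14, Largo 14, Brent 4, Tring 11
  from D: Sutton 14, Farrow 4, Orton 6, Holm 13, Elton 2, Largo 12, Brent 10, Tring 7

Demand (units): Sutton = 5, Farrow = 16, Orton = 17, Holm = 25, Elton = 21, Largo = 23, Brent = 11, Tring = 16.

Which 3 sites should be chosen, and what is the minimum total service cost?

With exactly 3 open, each office uses its cheapest among the chosen.
{B, C, D}: Sutton→B 14·5=70, Farrow→D 4·16=64, Orton→C 2·17=34, Holm→C 9·25=225, Elton→D 2·21=42, Largo→B 6·23=138, Brent→C 4·11=44, Tring→B 2·16=32. Service cost 649.
{A, B, D}: service cost 717
{A, C, D}: service cost 719
Among all 4 size-3 choices, {B, C, D} is lowest.

Choose B, C and D; total service cost 649.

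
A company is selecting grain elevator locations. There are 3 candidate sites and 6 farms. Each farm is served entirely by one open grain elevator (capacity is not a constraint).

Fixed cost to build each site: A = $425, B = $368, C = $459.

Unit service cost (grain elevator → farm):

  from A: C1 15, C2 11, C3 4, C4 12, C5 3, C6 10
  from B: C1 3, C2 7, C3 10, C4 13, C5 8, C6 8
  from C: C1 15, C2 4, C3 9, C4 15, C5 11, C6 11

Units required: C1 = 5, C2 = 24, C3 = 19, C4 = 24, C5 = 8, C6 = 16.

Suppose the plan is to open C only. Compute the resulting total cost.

Each farm is assigned to its cheapest site among the open ones.
{C}: C1→C 15·5=75, C2→C 4·24=96, C3→C 9·19=171, C4→C 15·24=360, C5→C 11·8=88, C6→C 11·16=176. Service 966; fixed 459; total 1425.

Total cost: 1425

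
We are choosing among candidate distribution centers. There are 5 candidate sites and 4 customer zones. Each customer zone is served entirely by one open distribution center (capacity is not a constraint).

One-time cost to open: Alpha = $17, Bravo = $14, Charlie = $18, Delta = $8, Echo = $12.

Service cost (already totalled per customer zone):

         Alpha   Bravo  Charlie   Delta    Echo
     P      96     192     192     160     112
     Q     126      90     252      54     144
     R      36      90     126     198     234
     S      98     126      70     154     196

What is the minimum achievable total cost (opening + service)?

For any fixed open set, each customer zone goes to its cheapest open site; total = fixed + service.
{Alpha, Charlie, Delta}: P→Alpha 96, Q→Delta 54, R→Alpha 36, S→Charlie 70. Service 256; fixed 43; total 299.
{Alpha, Delta}: service 284 + fixed 25 = 309
{Alpha, Charlie, Delta, Echo}: service 256 + fixed 55 = 311
{Alpha, Bravo, Charlie, Delta, Echo}: service 256 + fixed 69 = 325
No other subset beats 299.

Minimum total cost: 299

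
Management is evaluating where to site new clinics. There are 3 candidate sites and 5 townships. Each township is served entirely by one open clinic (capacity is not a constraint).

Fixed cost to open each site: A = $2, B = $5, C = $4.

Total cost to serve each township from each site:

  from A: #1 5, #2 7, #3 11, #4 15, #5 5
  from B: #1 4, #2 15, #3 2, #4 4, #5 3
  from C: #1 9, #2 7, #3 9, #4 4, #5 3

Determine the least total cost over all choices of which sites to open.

Minimum total cost: 27

For any fixed open set, each township goes to its cheapest open site; total = fixed + service.
{A, B}: #1→B 4, #2→A 7, #3→B 2, #4→B 4, #5→B 3. Service 20; fixed 7; total 27.
{B, C}: #1→B 4, #2→C 7, #3→B 2, #4→B 4, #5→B 3. Service 20; fixed 9; total 29.
{A, B, C}: service 20 + fixed 11 = 31
{A}: service 43 + fixed 2 = 45
No other subset beats 27.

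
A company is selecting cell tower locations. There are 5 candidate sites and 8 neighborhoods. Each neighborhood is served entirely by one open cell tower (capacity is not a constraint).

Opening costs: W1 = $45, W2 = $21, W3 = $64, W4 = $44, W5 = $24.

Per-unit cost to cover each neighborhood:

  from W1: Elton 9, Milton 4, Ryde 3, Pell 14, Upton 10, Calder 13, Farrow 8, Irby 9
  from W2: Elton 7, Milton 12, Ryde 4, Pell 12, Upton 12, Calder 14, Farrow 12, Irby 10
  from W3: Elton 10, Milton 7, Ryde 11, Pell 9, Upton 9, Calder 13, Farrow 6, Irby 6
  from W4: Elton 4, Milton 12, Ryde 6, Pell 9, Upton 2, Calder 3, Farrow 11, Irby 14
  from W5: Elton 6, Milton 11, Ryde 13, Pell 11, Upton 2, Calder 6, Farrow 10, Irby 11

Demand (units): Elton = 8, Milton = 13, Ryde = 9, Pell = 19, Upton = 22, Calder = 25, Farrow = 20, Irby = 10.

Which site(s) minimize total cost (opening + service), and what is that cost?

For any fixed open set, each neighborhood goes to its cheapest open site; total = fixed + service.
{W1, W3, W4}: Elton→W4 4·8=32, Milton→W1 4·13=52, Ryde→W1 3·9=27, Pell→W3 9·19=171, Upton→W4 2·22=44, Calder→W4 3·25=75, Farrow→W3 6·20=120, Irby→W3 6·10=60. Service 581; fixed 153; total 734.
{W1, W4}: service 651 + fixed 89 = 740
{W1, W2, W3, W4}: Elton→W4 4·8=32, Milton→W1 4·13=52, Ryde→W1 3·9=27, Pell→W3 9·19=171, Upton→W4 2·22=44, Calder→W4 3·25=75, Farrow→W3 6·20=120, Irby→W3 6·10=60. Service 581; fixed 174; total 755.
{W1, W2, W3, W4, W5}: Elton→W4 4·8=32, Milton→W1 4·13=52, Ryde→W1 3·9=27, Pell→W3 9·19=171, Upton→W4 2·22=44, Calder→W4 3·25=75, Farrow→W3 6·20=120, Irby→W3 6·10=60. Service 581; fixed 198; total 779.
No other subset beats 734.

Open W1, W3 and W4; minimum total cost 734.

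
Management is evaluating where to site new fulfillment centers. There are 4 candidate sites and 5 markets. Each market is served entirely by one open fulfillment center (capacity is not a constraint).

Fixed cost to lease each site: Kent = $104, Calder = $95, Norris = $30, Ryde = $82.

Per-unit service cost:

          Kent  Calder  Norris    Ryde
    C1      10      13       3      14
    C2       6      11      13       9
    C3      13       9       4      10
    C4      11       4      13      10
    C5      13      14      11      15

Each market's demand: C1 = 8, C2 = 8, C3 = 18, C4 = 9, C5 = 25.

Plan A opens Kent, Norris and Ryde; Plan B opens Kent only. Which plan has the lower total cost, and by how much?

Plan A is cheaper by 165.

Plan A: {Kent, Norris, Ryde}: C1→Norris 3·8=24, C2→Kent 6·8=48, C3→Norris 4·18=72, C4→Ryde 10·9=90, C5→Norris 11·25=275. Service 509; fixed 216; total 725.
Plan B: {Kent}: C1→Kent 10·8=80, C2→Kent 6·8=48, C3→Kent 13·18=234, C4→Kent 11·9=99, C5→Kent 13·25=325. Service 786; fixed 104; total 890.
Difference: |725 − 890| = 165.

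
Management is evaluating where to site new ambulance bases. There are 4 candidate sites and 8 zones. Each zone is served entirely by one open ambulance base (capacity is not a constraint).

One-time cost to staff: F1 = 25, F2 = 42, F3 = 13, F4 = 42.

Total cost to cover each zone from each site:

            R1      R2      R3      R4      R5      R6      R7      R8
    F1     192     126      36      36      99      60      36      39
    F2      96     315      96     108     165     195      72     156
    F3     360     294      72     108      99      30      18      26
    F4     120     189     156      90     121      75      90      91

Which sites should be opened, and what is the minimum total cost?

For any fixed open set, each zone goes to its cheapest open site; total = fixed + service.
{F1, F2, F3}: R1→F2 96, R2→F1 126, R3→F1 36, R4→F1 36, R5→F1 99, R6→F3 30, R7→F3 18, R8→F3 26. Service 467; fixed 80; total 547.
{F1, F3, F4}: service 491 + fixed 80 = 571
{F1, F2, F3, F4}: R1→F2 96, R2→F1 126, R3→F1 36, R4→F1 36, R5→F1 99, R6→F3 30, R7→F3 18, R8→F3 26. Service 467; fixed 122; total 589.
{F3}: service 1007 + fixed 13 = 1020
No other subset beats 547.

Open F1, F2 and F3; minimum total cost 547.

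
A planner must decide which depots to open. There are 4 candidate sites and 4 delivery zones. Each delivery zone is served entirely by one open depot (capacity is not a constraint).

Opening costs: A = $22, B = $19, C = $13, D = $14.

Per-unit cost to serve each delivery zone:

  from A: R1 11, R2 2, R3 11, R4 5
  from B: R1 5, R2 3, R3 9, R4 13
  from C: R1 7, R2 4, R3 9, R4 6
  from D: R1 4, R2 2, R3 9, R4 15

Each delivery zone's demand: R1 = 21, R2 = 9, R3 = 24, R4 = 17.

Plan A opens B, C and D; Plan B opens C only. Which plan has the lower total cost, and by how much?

Plan A: {B, C, D}: R1→D 4·21=84, R2→D 2·9=18, R3→B 9·24=216, R4→C 6·17=102. Service 420; fixed 46; total 466.
Plan B: {C}: R1→C 7·21=147, R2→C 4·9=36, R3→C 9·24=216, R4→C 6·17=102. Service 501; fixed 13; total 514.
Difference: |466 − 514| = 48.

Plan A is cheaper by 48.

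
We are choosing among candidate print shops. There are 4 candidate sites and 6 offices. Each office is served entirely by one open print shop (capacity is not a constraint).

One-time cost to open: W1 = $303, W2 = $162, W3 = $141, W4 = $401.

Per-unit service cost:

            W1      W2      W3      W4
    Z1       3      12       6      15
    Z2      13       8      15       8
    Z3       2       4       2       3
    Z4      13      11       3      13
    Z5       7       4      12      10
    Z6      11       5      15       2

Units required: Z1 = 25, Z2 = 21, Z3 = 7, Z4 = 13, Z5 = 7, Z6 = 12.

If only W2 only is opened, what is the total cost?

Total cost: 889

Each office is assigned to its cheapest site among the open ones.
{W2}: Z1→W2 12·25=300, Z2→W2 8·21=168, Z3→W2 4·7=28, Z4→W2 11·13=143, Z5→W2 4·7=28, Z6→W2 5·12=60. Service 727; fixed 162; total 889.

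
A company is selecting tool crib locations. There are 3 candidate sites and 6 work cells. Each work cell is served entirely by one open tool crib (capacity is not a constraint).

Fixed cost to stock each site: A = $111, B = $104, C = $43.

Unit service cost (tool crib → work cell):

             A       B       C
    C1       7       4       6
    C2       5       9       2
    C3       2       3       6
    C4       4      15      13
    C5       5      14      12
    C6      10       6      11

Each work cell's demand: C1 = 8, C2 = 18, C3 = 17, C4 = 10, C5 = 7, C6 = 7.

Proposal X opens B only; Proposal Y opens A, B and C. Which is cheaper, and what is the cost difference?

Proposal Y is cheaper by 162.

Proposal X: {B}: C1→B 4·8=32, C2→B 9·18=162, C3→B 3·17=51, C4→B 15·10=150, C5→B 14·7=98, C6→B 6·7=42. Service 535; fixed 104; total 639.
Proposal Y: {A, B, C}: C1→B 4·8=32, C2→C 2·18=36, C3→A 2·17=34, C4→A 4·10=40, C5→A 5·7=35, C6→B 6·7=42. Service 219; fixed 258; total 477.
Difference: |639 − 477| = 162.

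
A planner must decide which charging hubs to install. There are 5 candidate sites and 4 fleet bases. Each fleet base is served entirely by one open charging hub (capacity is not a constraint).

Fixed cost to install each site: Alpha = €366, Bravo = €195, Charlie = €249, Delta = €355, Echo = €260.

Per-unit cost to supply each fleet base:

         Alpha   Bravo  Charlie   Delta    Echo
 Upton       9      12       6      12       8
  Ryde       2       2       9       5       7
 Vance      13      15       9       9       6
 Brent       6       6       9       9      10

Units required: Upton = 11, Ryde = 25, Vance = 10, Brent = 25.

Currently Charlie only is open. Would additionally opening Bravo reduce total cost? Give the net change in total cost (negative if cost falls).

Yes — net change −55 (cost falls by 55).

Current service cost with {Charlie}: 606.
Adding Bravo: each fleet base re-picks its cheapest; new service cost 356, saving 250.
Extra fixed cost: 195. Net change = 195 − 250 = -55.
(Totals: 855 → 800.)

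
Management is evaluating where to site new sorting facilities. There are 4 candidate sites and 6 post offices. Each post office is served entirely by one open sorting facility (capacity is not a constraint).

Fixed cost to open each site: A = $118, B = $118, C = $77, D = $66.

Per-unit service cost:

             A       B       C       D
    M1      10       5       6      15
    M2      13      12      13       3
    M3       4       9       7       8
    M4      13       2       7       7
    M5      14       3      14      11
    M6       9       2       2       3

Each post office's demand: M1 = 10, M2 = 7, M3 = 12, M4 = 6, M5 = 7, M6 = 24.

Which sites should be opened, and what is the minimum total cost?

Open B and D; minimum total cost 432.

For any fixed open set, each post office goes to its cheapest open site; total = fixed + service.
{B, D}: M1→B 5·10=50, M2→D 3·7=21, M3→D 8·12=96, M4→B 2·6=12, M5→B 3·7=21, M6→B 2·24=48. Service 248; fixed 184; total 432.
{B}: M1→B 5·10=50, M2→B 12·7=84, M3→B 9·12=108, M4→B 2·6=12, M5→B 3·7=21, M6→B 2·24=48. Service 323; fixed 118; total 441.
{C, D}: service 332 + fixed 143 = 475
{A, B, C, D}: M1→B 5·10=50, M2→D 3·7=21, M3→A 4·12=48, M4→B 2·6=12, M5→B 3·7=21, M6→B 2·24=48. Service 200; fixed 379; total 579.
(All 15 nonempty subsets were checked; B and D is lowest.)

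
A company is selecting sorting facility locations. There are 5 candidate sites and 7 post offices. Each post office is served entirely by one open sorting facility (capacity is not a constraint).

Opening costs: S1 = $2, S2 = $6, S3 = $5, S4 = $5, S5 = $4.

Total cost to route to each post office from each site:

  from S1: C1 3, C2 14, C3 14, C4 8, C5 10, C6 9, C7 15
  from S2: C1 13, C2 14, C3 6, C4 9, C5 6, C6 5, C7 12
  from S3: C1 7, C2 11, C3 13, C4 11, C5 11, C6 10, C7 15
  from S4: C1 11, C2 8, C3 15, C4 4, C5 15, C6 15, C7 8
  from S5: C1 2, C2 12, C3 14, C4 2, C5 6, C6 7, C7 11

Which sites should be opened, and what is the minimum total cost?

For any fixed open set, each post office goes to its cheapest open site; total = fixed + service.
{S2, S4, S5}: C1→S5 2, C2→S4 8, C3→S2 6, C4→S5 2, C5→S2 6, C6→S2 5, C7→S4 8. Service 37; fixed 15; total 52.
{S1, S2, S4}: service 40 + fixed 13 = 53
{S1, S2, S4, S5}: service 37 + fixed 17 = 54
{S1, S2, S3, S4, S5}: C1→S5 2, C2→S4 8, C3→S2 6, C4→S5 2, C5→S2 6, C6→S2 5, C7→S4 8. Service 37; fixed 22; total 59.
No other subset beats 52.

Open S2, S4 and S5; minimum total cost 52.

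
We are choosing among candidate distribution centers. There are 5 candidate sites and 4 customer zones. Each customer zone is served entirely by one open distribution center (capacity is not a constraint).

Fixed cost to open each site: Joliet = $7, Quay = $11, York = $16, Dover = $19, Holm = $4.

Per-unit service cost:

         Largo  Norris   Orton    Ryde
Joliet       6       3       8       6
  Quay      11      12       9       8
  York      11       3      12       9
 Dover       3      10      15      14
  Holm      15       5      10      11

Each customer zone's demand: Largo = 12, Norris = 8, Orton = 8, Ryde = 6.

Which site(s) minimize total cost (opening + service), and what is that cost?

Open Joliet and Dover; minimum total cost 186.

For any fixed open set, each customer zone goes to its cheapest open site; total = fixed + service.
{Joliet, Dover}: Largo→Dover 3·12=36, Norris→Joliet 3·8=24, Orton→Joliet 8·8=64, Ryde→Joliet 6·6=36. Service 160; fixed 26; total 186.
{Joliet, Dover, Holm}: Largo→Dover 3·12=36, Norris→Joliet 3·8=24, Orton→Joliet 8·8=64, Ryde→Joliet 6·6=36. Service 160; fixed 30; total 190.
{Joliet, Quay, Dover}: service 160 + fixed 37 = 197
{Joliet, Quay, York, Dover, Holm}: Largo→Dover 3·12=36, Norris→Joliet 3·8=24, Orton→Joliet 8·8=64, Ryde→Joliet 6·6=36. Service 160; fixed 57; total 217.
No other subset beats 186.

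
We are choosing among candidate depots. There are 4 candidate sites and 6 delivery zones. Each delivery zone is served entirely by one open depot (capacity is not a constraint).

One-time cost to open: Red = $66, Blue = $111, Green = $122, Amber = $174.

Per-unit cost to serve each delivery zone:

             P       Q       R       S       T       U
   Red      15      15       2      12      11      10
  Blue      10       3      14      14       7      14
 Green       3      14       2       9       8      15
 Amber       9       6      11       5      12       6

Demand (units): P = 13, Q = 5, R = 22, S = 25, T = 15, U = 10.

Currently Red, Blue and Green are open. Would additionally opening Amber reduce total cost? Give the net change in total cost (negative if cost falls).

No — net change +34 (cost rises by 34).

Current service cost with {Red, Blue, Green}: 528.
Adding Amber: each delivery zone re-picks its cheapest; new service cost 388, saving 140.
Extra fixed cost: 174. Net change = 174 − 140 = 34.
(Totals: 827 → 861.)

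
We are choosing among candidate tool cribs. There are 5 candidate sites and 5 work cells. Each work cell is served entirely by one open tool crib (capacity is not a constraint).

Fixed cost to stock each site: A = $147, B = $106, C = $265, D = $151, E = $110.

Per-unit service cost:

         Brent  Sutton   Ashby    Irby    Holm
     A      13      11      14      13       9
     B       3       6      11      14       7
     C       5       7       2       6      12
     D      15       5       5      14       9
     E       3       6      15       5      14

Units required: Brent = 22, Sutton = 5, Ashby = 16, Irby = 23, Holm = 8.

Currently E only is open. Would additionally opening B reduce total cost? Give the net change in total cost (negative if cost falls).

Current service cost with {E}: 563.
Adding B: each work cell re-picks its cheapest; new service cost 443, saving 120.
Extra fixed cost: 106. Net change = 106 − 120 = -14.
(Totals: 673 → 659.)

Yes — net change −14 (cost falls by 14).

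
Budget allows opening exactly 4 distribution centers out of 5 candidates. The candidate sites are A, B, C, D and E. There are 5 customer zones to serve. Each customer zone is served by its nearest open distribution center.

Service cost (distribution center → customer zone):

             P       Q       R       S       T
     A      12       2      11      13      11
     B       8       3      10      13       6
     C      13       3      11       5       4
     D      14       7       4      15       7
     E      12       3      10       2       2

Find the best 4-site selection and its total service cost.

Choose A, B, D and E; total service cost 18.

With exactly 4 open, each customer zone uses its cheapest among the chosen.
{A, B, D, E}: P→B 8, Q→A 2, R→D 4, S→E 2, T→E 2. Service cost 18.
{B, C, D, E}: service cost 19
{A, C, D, E}: service cost 22
Among all 5 size-4 choices, {A, B, D, E} is lowest.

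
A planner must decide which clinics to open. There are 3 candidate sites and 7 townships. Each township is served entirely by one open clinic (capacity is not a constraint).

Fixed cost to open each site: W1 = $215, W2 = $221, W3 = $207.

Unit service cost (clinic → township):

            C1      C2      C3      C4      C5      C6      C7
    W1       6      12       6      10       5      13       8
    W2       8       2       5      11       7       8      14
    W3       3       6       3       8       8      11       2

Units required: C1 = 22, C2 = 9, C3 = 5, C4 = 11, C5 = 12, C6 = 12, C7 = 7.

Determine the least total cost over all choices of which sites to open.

For any fixed open set, each township goes to its cheapest open site; total = fixed + service.
{W3}: C1→W3 3·22=66, C2→W3 6·9=54, C3→W3 3·5=15, C4→W3 8·11=88, C5→W3 8·12=96, C6→W3 11·12=132, C7→W3 2·7=14. Service 465; fixed 207; total 672.
{W2, W3}: service 381 + fixed 428 = 809
{W2}: service 618 + fixed 221 = 839
{W1, W2, W3}: service 357 + fixed 643 = 1000
No other subset beats 672.

Minimum total cost: 672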